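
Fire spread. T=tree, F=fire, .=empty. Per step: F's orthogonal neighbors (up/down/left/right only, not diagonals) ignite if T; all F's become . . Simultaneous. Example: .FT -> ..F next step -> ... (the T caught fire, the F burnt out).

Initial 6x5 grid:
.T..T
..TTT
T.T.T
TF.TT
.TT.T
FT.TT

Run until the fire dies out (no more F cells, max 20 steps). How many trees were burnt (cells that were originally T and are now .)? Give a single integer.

Answer: 5

Derivation:
Step 1: +3 fires, +2 burnt (F count now 3)
Step 2: +2 fires, +3 burnt (F count now 2)
Step 3: +0 fires, +2 burnt (F count now 0)
Fire out after step 3
Initially T: 17, now '.': 18
Total burnt (originally-T cells now '.'): 5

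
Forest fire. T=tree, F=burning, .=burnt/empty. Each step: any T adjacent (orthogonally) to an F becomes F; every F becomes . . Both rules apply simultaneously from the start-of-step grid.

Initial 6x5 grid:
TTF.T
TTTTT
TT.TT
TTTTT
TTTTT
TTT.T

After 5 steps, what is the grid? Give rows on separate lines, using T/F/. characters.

Step 1: 2 trees catch fire, 1 burn out
  TF..T
  TTFTT
  TT.TT
  TTTTT
  TTTTT
  TTT.T
Step 2: 3 trees catch fire, 2 burn out
  F...T
  TF.FT
  TT.TT
  TTTTT
  TTTTT
  TTT.T
Step 3: 4 trees catch fire, 3 burn out
  ....T
  F...F
  TF.FT
  TTTTT
  TTTTT
  TTT.T
Step 4: 5 trees catch fire, 4 burn out
  ....F
  .....
  F...F
  TFTFT
  TTTTT
  TTT.T
Step 5: 5 trees catch fire, 5 burn out
  .....
  .....
  .....
  F.F.F
  TFTFT
  TTT.T

.....
.....
.....
F.F.F
TFTFT
TTT.T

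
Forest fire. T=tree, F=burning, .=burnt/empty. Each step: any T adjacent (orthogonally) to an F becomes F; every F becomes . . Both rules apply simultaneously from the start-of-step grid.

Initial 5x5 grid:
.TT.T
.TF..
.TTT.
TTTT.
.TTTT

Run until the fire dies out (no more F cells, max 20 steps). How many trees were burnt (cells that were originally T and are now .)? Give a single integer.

Answer: 14

Derivation:
Step 1: +3 fires, +1 burnt (F count now 3)
Step 2: +4 fires, +3 burnt (F count now 4)
Step 3: +3 fires, +4 burnt (F count now 3)
Step 4: +3 fires, +3 burnt (F count now 3)
Step 5: +1 fires, +3 burnt (F count now 1)
Step 6: +0 fires, +1 burnt (F count now 0)
Fire out after step 6
Initially T: 15, now '.': 24
Total burnt (originally-T cells now '.'): 14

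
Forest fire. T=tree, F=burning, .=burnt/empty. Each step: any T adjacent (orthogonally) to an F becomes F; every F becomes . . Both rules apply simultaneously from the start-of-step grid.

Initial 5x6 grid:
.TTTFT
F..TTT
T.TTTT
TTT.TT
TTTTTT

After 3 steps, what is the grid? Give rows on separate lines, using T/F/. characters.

Step 1: 4 trees catch fire, 2 burn out
  .TTF.F
  ...TFT
  F.TTTT
  TTT.TT
  TTTTTT
Step 2: 5 trees catch fire, 4 burn out
  .TF...
  ...F.F
  ..TTFT
  FTT.TT
  TTTTTT
Step 3: 6 trees catch fire, 5 burn out
  .F....
  ......
  ..TF.F
  .FT.FT
  FTTTTT

.F....
......
..TF.F
.FT.FT
FTTTTT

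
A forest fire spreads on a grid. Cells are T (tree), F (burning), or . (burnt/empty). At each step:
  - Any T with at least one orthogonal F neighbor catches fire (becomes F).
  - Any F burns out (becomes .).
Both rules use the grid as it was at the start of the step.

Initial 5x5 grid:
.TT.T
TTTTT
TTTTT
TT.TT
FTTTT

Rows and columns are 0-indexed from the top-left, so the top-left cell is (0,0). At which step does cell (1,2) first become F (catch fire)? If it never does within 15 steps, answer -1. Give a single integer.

Step 1: cell (1,2)='T' (+2 fires, +1 burnt)
Step 2: cell (1,2)='T' (+3 fires, +2 burnt)
Step 3: cell (1,2)='T' (+3 fires, +3 burnt)
Step 4: cell (1,2)='T' (+4 fires, +3 burnt)
Step 5: cell (1,2)='F' (+4 fires, +4 burnt)
  -> target ignites at step 5
Step 6: cell (1,2)='.' (+3 fires, +4 burnt)
Step 7: cell (1,2)='.' (+1 fires, +3 burnt)
Step 8: cell (1,2)='.' (+1 fires, +1 burnt)
Step 9: cell (1,2)='.' (+0 fires, +1 burnt)
  fire out at step 9

5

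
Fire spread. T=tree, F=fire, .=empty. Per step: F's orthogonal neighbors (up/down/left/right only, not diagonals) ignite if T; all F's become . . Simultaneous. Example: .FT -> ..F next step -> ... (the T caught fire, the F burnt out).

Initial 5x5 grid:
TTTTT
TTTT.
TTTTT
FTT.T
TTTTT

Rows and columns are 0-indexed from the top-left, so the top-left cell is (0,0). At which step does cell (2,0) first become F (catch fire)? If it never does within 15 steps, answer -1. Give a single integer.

Step 1: cell (2,0)='F' (+3 fires, +1 burnt)
  -> target ignites at step 1
Step 2: cell (2,0)='.' (+4 fires, +3 burnt)
Step 3: cell (2,0)='.' (+4 fires, +4 burnt)
Step 4: cell (2,0)='.' (+4 fires, +4 burnt)
Step 5: cell (2,0)='.' (+4 fires, +4 burnt)
Step 6: cell (2,0)='.' (+2 fires, +4 burnt)
Step 7: cell (2,0)='.' (+1 fires, +2 burnt)
Step 8: cell (2,0)='.' (+0 fires, +1 burnt)
  fire out at step 8

1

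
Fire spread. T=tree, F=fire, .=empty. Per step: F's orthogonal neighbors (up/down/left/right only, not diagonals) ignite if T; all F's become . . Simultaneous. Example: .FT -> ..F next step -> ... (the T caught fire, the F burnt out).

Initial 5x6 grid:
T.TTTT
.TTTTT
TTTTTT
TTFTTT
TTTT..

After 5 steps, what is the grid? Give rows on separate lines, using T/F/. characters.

Step 1: 4 trees catch fire, 1 burn out
  T.TTTT
  .TTTTT
  TTFTTT
  TF.FTT
  TTFT..
Step 2: 7 trees catch fire, 4 burn out
  T.TTTT
  .TFTTT
  TF.FTT
  F...FT
  TF.F..
Step 3: 7 trees catch fire, 7 burn out
  T.FTTT
  .F.FTT
  F...FT
  .....F
  F.....
Step 4: 3 trees catch fire, 7 burn out
  T..FTT
  ....FT
  .....F
  ......
  ......
Step 5: 2 trees catch fire, 3 burn out
  T...FT
  .....F
  ......
  ......
  ......

T...FT
.....F
......
......
......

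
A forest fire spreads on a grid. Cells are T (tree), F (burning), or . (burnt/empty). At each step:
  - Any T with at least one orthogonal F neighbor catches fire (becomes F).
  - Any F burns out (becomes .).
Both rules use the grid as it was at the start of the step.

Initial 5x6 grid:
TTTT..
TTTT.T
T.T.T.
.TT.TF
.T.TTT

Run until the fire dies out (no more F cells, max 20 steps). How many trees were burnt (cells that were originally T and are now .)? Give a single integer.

Step 1: +2 fires, +1 burnt (F count now 2)
Step 2: +2 fires, +2 burnt (F count now 2)
Step 3: +1 fires, +2 burnt (F count now 1)
Step 4: +0 fires, +1 burnt (F count now 0)
Fire out after step 4
Initially T: 19, now '.': 16
Total burnt (originally-T cells now '.'): 5

Answer: 5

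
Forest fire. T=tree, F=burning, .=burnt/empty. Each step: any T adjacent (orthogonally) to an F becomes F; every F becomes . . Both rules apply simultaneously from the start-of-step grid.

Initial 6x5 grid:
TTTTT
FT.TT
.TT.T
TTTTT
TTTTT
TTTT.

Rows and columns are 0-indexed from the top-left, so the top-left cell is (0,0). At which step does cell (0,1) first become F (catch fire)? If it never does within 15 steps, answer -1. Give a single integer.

Step 1: cell (0,1)='T' (+2 fires, +1 burnt)
Step 2: cell (0,1)='F' (+2 fires, +2 burnt)
  -> target ignites at step 2
Step 3: cell (0,1)='.' (+3 fires, +2 burnt)
Step 4: cell (0,1)='.' (+4 fires, +3 burnt)
Step 5: cell (0,1)='.' (+6 fires, +4 burnt)
Step 6: cell (0,1)='.' (+5 fires, +6 burnt)
Step 7: cell (0,1)='.' (+3 fires, +5 burnt)
Step 8: cell (0,1)='.' (+0 fires, +3 burnt)
  fire out at step 8

2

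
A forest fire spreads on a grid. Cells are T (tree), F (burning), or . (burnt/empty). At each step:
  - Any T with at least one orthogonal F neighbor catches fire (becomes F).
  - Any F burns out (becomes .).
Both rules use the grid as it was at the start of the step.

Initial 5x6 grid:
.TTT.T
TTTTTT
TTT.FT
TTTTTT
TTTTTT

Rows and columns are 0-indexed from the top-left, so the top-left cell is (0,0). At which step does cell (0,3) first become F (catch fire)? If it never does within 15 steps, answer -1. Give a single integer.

Step 1: cell (0,3)='T' (+3 fires, +1 burnt)
Step 2: cell (0,3)='T' (+5 fires, +3 burnt)
Step 3: cell (0,3)='F' (+6 fires, +5 burnt)
  -> target ignites at step 3
Step 4: cell (0,3)='.' (+5 fires, +6 burnt)
Step 5: cell (0,3)='.' (+5 fires, +5 burnt)
Step 6: cell (0,3)='.' (+2 fires, +5 burnt)
Step 7: cell (0,3)='.' (+0 fires, +2 burnt)
  fire out at step 7

3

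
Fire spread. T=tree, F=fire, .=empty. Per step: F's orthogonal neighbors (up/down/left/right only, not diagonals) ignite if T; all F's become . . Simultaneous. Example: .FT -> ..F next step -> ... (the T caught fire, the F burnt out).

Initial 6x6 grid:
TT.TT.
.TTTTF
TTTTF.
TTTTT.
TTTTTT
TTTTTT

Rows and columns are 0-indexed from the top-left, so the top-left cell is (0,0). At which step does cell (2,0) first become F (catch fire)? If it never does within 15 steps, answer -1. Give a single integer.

Step 1: cell (2,0)='T' (+3 fires, +2 burnt)
Step 2: cell (2,0)='T' (+5 fires, +3 burnt)
Step 3: cell (2,0)='T' (+7 fires, +5 burnt)
Step 4: cell (2,0)='F' (+6 fires, +7 burnt)
  -> target ignites at step 4
Step 5: cell (2,0)='.' (+4 fires, +6 burnt)
Step 6: cell (2,0)='.' (+3 fires, +4 burnt)
Step 7: cell (2,0)='.' (+1 fires, +3 burnt)
Step 8: cell (2,0)='.' (+0 fires, +1 burnt)
  fire out at step 8

4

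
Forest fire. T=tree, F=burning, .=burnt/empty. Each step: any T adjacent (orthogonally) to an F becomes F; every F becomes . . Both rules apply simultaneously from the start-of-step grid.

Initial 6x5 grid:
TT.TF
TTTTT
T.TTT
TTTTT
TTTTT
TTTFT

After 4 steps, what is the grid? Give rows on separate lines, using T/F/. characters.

Step 1: 5 trees catch fire, 2 burn out
  TT.F.
  TTTTF
  T.TTT
  TTTTT
  TTTFT
  TTF.F
Step 2: 6 trees catch fire, 5 burn out
  TT...
  TTTF.
  T.TTF
  TTTFT
  TTF.F
  TF...
Step 3: 6 trees catch fire, 6 burn out
  TT...
  TTF..
  T.TF.
  TTF.F
  TF...
  F....
Step 4: 4 trees catch fire, 6 burn out
  TT...
  TF...
  T.F..
  TF...
  F....
  .....

TT...
TF...
T.F..
TF...
F....
.....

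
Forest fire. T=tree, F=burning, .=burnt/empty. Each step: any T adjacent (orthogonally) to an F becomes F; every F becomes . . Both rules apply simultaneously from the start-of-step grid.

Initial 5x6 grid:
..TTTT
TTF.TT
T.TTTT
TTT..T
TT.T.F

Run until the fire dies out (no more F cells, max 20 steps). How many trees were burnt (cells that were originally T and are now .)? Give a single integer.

Answer: 19

Derivation:
Step 1: +4 fires, +2 burnt (F count now 4)
Step 2: +5 fires, +4 burnt (F count now 5)
Step 3: +5 fires, +5 burnt (F count now 5)
Step 4: +4 fires, +5 burnt (F count now 4)
Step 5: +1 fires, +4 burnt (F count now 1)
Step 6: +0 fires, +1 burnt (F count now 0)
Fire out after step 6
Initially T: 20, now '.': 29
Total burnt (originally-T cells now '.'): 19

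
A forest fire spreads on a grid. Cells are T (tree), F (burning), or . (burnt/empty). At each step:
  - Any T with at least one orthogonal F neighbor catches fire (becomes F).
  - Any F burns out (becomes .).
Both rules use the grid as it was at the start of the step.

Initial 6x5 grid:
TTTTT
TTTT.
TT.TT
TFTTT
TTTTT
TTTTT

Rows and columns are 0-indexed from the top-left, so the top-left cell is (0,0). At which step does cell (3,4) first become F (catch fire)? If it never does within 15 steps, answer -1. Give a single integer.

Step 1: cell (3,4)='T' (+4 fires, +1 burnt)
Step 2: cell (3,4)='T' (+6 fires, +4 burnt)
Step 3: cell (3,4)='F' (+8 fires, +6 burnt)
  -> target ignites at step 3
Step 4: cell (3,4)='.' (+6 fires, +8 burnt)
Step 5: cell (3,4)='.' (+2 fires, +6 burnt)
Step 6: cell (3,4)='.' (+1 fires, +2 burnt)
Step 7: cell (3,4)='.' (+0 fires, +1 burnt)
  fire out at step 7

3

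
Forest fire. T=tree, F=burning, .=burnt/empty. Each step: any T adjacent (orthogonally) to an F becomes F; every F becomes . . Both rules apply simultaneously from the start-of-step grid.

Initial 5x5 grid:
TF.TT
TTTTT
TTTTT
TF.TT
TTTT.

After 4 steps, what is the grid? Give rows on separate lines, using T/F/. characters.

Step 1: 5 trees catch fire, 2 burn out
  F..TT
  TFTTT
  TFTTT
  F..TT
  TFTT.
Step 2: 6 trees catch fire, 5 burn out
  ...TT
  F.FTT
  F.FTT
  ...TT
  F.FT.
Step 3: 3 trees catch fire, 6 burn out
  ...TT
  ...FT
  ...FT
  ...TT
  ...F.
Step 4: 4 trees catch fire, 3 burn out
  ...FT
  ....F
  ....F
  ...FT
  .....

...FT
....F
....F
...FT
.....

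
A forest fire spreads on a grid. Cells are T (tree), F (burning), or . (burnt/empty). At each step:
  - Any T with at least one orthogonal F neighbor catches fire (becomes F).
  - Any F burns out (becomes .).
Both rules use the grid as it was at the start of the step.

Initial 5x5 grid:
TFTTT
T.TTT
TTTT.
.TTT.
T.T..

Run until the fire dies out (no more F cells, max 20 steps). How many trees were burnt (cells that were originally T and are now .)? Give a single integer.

Answer: 16

Derivation:
Step 1: +2 fires, +1 burnt (F count now 2)
Step 2: +3 fires, +2 burnt (F count now 3)
Step 3: +4 fires, +3 burnt (F count now 4)
Step 4: +4 fires, +4 burnt (F count now 4)
Step 5: +3 fires, +4 burnt (F count now 3)
Step 6: +0 fires, +3 burnt (F count now 0)
Fire out after step 6
Initially T: 17, now '.': 24
Total burnt (originally-T cells now '.'): 16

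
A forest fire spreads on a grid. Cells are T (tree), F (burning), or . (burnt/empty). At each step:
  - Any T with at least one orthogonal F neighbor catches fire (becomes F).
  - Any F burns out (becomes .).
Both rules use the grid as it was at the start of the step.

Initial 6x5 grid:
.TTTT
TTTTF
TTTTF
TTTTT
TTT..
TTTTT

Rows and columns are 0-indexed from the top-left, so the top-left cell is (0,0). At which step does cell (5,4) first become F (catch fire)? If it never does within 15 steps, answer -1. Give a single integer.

Step 1: cell (5,4)='T' (+4 fires, +2 burnt)
Step 2: cell (5,4)='T' (+4 fires, +4 burnt)
Step 3: cell (5,4)='T' (+4 fires, +4 burnt)
Step 4: cell (5,4)='T' (+5 fires, +4 burnt)
Step 5: cell (5,4)='T' (+3 fires, +5 burnt)
Step 6: cell (5,4)='T' (+3 fires, +3 burnt)
Step 7: cell (5,4)='F' (+2 fires, +3 burnt)
  -> target ignites at step 7
Step 8: cell (5,4)='.' (+0 fires, +2 burnt)
  fire out at step 8

7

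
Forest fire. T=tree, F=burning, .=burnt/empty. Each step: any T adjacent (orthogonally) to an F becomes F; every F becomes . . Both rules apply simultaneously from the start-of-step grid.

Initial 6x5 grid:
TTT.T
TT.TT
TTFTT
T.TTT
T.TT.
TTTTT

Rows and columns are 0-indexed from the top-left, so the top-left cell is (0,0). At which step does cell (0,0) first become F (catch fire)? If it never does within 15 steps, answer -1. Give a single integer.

Step 1: cell (0,0)='T' (+3 fires, +1 burnt)
Step 2: cell (0,0)='T' (+6 fires, +3 burnt)
Step 3: cell (0,0)='T' (+7 fires, +6 burnt)
Step 4: cell (0,0)='F' (+6 fires, +7 burnt)
  -> target ignites at step 4
Step 5: cell (0,0)='.' (+2 fires, +6 burnt)
Step 6: cell (0,0)='.' (+0 fires, +2 burnt)
  fire out at step 6

4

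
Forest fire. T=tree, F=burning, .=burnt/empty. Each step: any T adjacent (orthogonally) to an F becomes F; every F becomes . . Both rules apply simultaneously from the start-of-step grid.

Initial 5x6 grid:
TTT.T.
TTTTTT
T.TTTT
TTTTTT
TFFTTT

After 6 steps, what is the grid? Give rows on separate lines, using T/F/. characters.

Step 1: 4 trees catch fire, 2 burn out
  TTT.T.
  TTTTTT
  T.TTTT
  TFFTTT
  F..FTT
Step 2: 4 trees catch fire, 4 burn out
  TTT.T.
  TTTTTT
  T.FTTT
  F..FTT
  ....FT
Step 3: 5 trees catch fire, 4 burn out
  TTT.T.
  TTFTTT
  F..FTT
  ....FT
  .....F
Step 4: 6 trees catch fire, 5 burn out
  TTF.T.
  FF.FTT
  ....FT
  .....F
  ......
Step 5: 4 trees catch fire, 6 burn out
  FF..T.
  ....FT
  .....F
  ......
  ......
Step 6: 2 trees catch fire, 4 burn out
  ....F.
  .....F
  ......
  ......
  ......

....F.
.....F
......
......
......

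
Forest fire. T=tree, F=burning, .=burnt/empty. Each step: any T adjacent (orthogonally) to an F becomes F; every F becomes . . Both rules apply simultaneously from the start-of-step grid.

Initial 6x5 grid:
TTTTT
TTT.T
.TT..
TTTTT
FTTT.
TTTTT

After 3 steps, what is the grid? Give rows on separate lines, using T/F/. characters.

Step 1: 3 trees catch fire, 1 burn out
  TTTTT
  TTT.T
  .TT..
  FTTTT
  .FTT.
  FTTTT
Step 2: 3 trees catch fire, 3 burn out
  TTTTT
  TTT.T
  .TT..
  .FTTT
  ..FT.
  .FTTT
Step 3: 4 trees catch fire, 3 burn out
  TTTTT
  TTT.T
  .FT..
  ..FTT
  ...F.
  ..FTT

TTTTT
TTT.T
.FT..
..FTT
...F.
..FTT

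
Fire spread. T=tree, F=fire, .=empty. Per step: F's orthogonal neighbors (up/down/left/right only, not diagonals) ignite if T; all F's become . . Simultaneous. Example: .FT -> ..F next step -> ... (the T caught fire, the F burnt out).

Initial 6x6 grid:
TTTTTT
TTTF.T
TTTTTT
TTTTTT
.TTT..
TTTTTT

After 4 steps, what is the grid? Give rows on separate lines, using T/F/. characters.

Step 1: 3 trees catch fire, 1 burn out
  TTTFTT
  TTF..T
  TTTFTT
  TTTTTT
  .TTT..
  TTTTTT
Step 2: 6 trees catch fire, 3 burn out
  TTF.FT
  TF...T
  TTF.FT
  TTTFTT
  .TTT..
  TTTTTT
Step 3: 8 trees catch fire, 6 burn out
  TF...F
  F....T
  TF...F
  TTF.FT
  .TTF..
  TTTTTT
Step 4: 7 trees catch fire, 8 burn out
  F.....
  .....F
  F.....
  TF...F
  .TF...
  TTTFTT

F.....
.....F
F.....
TF...F
.TF...
TTTFTT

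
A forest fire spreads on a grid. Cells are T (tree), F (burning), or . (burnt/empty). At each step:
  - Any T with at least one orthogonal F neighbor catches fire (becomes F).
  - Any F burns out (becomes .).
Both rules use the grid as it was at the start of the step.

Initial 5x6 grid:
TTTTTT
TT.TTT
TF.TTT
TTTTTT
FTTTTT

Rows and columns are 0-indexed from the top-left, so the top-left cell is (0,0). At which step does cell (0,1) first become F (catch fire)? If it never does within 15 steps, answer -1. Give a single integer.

Step 1: cell (0,1)='T' (+5 fires, +2 burnt)
Step 2: cell (0,1)='F' (+4 fires, +5 burnt)
  -> target ignites at step 2
Step 3: cell (0,1)='.' (+4 fires, +4 burnt)
Step 4: cell (0,1)='.' (+4 fires, +4 burnt)
Step 5: cell (0,1)='.' (+5 fires, +4 burnt)
Step 6: cell (0,1)='.' (+3 fires, +5 burnt)
Step 7: cell (0,1)='.' (+1 fires, +3 burnt)
Step 8: cell (0,1)='.' (+0 fires, +1 burnt)
  fire out at step 8

2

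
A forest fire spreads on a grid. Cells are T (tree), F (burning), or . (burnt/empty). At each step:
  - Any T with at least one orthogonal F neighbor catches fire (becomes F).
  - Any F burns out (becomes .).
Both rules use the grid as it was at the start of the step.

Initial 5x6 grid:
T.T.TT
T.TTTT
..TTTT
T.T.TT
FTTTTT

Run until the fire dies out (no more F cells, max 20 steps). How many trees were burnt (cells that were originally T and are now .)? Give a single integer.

Answer: 20

Derivation:
Step 1: +2 fires, +1 burnt (F count now 2)
Step 2: +1 fires, +2 burnt (F count now 1)
Step 3: +2 fires, +1 burnt (F count now 2)
Step 4: +2 fires, +2 burnt (F count now 2)
Step 5: +4 fires, +2 burnt (F count now 4)
Step 6: +4 fires, +4 burnt (F count now 4)
Step 7: +2 fires, +4 burnt (F count now 2)
Step 8: +2 fires, +2 burnt (F count now 2)
Step 9: +1 fires, +2 burnt (F count now 1)
Step 10: +0 fires, +1 burnt (F count now 0)
Fire out after step 10
Initially T: 22, now '.': 28
Total burnt (originally-T cells now '.'): 20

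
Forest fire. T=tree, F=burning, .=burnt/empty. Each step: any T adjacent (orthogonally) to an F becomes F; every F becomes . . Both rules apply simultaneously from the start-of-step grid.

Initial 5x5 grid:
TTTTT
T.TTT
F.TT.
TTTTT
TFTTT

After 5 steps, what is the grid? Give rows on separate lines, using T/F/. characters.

Step 1: 5 trees catch fire, 2 burn out
  TTTTT
  F.TTT
  ..TT.
  FFTTT
  F.FTT
Step 2: 3 trees catch fire, 5 burn out
  FTTTT
  ..TTT
  ..TT.
  ..FTT
  ...FT
Step 3: 4 trees catch fire, 3 burn out
  .FTTT
  ..TTT
  ..FT.
  ...FT
  ....F
Step 4: 4 trees catch fire, 4 burn out
  ..FTT
  ..FTT
  ...F.
  ....F
  .....
Step 5: 2 trees catch fire, 4 burn out
  ...FT
  ...FT
  .....
  .....
  .....

...FT
...FT
.....
.....
.....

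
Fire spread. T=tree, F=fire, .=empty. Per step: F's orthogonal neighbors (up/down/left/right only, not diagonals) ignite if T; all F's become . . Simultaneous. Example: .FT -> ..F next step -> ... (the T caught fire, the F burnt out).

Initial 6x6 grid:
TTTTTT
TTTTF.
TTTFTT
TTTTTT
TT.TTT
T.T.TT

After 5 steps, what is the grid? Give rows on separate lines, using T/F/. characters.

Step 1: 5 trees catch fire, 2 burn out
  TTTTFT
  TTTF..
  TTF.FT
  TTTFTT
  TT.TTT
  T.T.TT
Step 2: 8 trees catch fire, 5 burn out
  TTTF.F
  TTF...
  TF...F
  TTF.FT
  TT.FTT
  T.T.TT
Step 3: 6 trees catch fire, 8 burn out
  TTF...
  TF....
  F.....
  TF...F
  TT..FT
  T.T.TT
Step 4: 6 trees catch fire, 6 burn out
  TF....
  F.....
  ......
  F.....
  TF...F
  T.T.FT
Step 5: 3 trees catch fire, 6 burn out
  F.....
  ......
  ......
  ......
  F.....
  T.T..F

F.....
......
......
......
F.....
T.T..F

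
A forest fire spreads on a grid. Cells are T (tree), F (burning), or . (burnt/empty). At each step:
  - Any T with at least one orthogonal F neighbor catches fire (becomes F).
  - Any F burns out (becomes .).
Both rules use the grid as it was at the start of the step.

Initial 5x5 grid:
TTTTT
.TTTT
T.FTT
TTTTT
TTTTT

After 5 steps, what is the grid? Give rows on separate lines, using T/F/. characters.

Step 1: 3 trees catch fire, 1 burn out
  TTTTT
  .TFTT
  T..FT
  TTFTT
  TTTTT
Step 2: 7 trees catch fire, 3 burn out
  TTFTT
  .F.FT
  T...F
  TF.FT
  TTFTT
Step 3: 7 trees catch fire, 7 burn out
  TF.FT
  ....F
  T....
  F...F
  TF.FT
Step 4: 5 trees catch fire, 7 burn out
  F...F
  .....
  F....
  .....
  F...F
Step 5: 0 trees catch fire, 5 burn out
  .....
  .....
  .....
  .....
  .....

.....
.....
.....
.....
.....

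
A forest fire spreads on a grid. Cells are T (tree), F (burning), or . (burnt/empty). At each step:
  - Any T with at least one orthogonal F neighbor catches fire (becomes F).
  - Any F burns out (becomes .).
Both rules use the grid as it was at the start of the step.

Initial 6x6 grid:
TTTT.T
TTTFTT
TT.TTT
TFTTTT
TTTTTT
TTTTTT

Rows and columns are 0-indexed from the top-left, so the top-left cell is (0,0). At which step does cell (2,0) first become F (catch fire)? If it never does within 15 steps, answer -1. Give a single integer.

Step 1: cell (2,0)='T' (+8 fires, +2 burnt)
Step 2: cell (2,0)='F' (+9 fires, +8 burnt)
  -> target ignites at step 2
Step 3: cell (2,0)='.' (+8 fires, +9 burnt)
Step 4: cell (2,0)='.' (+4 fires, +8 burnt)
Step 5: cell (2,0)='.' (+2 fires, +4 burnt)
Step 6: cell (2,0)='.' (+1 fires, +2 burnt)
Step 7: cell (2,0)='.' (+0 fires, +1 burnt)
  fire out at step 7

2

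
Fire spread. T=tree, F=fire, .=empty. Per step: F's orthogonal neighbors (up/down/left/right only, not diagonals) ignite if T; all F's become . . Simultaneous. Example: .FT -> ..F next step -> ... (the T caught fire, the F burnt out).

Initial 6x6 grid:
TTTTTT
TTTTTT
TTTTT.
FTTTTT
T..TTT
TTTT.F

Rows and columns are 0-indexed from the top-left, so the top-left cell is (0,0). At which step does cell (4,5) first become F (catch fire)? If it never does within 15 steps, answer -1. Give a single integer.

Step 1: cell (4,5)='F' (+4 fires, +2 burnt)
  -> target ignites at step 1
Step 2: cell (4,5)='.' (+6 fires, +4 burnt)
Step 3: cell (4,5)='.' (+7 fires, +6 burnt)
Step 4: cell (4,5)='.' (+6 fires, +7 burnt)
Step 5: cell (4,5)='.' (+3 fires, +6 burnt)
Step 6: cell (4,5)='.' (+3 fires, +3 burnt)
Step 7: cell (4,5)='.' (+1 fires, +3 burnt)
Step 8: cell (4,5)='.' (+0 fires, +1 burnt)
  fire out at step 8

1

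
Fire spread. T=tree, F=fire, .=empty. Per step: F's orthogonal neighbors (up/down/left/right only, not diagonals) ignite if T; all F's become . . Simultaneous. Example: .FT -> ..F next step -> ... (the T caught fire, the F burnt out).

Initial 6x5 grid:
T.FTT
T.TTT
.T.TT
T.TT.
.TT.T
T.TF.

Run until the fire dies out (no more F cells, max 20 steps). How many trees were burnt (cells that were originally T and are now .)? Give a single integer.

Step 1: +3 fires, +2 burnt (F count now 3)
Step 2: +3 fires, +3 burnt (F count now 3)
Step 3: +4 fires, +3 burnt (F count now 4)
Step 4: +2 fires, +4 burnt (F count now 2)
Step 5: +0 fires, +2 burnt (F count now 0)
Fire out after step 5
Initially T: 18, now '.': 24
Total burnt (originally-T cells now '.'): 12

Answer: 12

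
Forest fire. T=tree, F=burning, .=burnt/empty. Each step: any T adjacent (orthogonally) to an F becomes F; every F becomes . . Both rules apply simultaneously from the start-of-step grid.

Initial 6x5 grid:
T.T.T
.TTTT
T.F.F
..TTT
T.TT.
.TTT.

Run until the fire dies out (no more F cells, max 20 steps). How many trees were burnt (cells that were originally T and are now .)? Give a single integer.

Answer: 14

Derivation:
Step 1: +4 fires, +2 burnt (F count now 4)
Step 2: +6 fires, +4 burnt (F count now 6)
Step 3: +2 fires, +6 burnt (F count now 2)
Step 4: +2 fires, +2 burnt (F count now 2)
Step 5: +0 fires, +2 burnt (F count now 0)
Fire out after step 5
Initially T: 17, now '.': 27
Total burnt (originally-T cells now '.'): 14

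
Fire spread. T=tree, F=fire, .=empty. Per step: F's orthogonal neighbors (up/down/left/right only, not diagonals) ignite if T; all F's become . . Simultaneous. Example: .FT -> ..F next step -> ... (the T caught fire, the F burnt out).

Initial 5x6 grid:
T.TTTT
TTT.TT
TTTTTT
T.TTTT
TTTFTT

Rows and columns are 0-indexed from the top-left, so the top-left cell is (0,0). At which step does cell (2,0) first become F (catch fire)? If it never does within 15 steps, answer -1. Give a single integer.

Step 1: cell (2,0)='T' (+3 fires, +1 burnt)
Step 2: cell (2,0)='T' (+5 fires, +3 burnt)
Step 3: cell (2,0)='T' (+4 fires, +5 burnt)
Step 4: cell (2,0)='T' (+5 fires, +4 burnt)
Step 5: cell (2,0)='F' (+5 fires, +5 burnt)
  -> target ignites at step 5
Step 6: cell (2,0)='.' (+3 fires, +5 burnt)
Step 7: cell (2,0)='.' (+1 fires, +3 burnt)
Step 8: cell (2,0)='.' (+0 fires, +1 burnt)
  fire out at step 8

5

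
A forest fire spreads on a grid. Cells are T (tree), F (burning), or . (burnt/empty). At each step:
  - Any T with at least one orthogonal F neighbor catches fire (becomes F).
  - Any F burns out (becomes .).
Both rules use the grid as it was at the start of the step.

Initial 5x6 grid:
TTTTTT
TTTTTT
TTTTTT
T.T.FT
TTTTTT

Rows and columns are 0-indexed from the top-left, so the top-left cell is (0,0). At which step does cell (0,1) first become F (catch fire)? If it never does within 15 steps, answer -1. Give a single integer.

Step 1: cell (0,1)='T' (+3 fires, +1 burnt)
Step 2: cell (0,1)='T' (+5 fires, +3 burnt)
Step 3: cell (0,1)='T' (+5 fires, +5 burnt)
Step 4: cell (0,1)='T' (+6 fires, +5 burnt)
Step 5: cell (0,1)='T' (+4 fires, +6 burnt)
Step 6: cell (0,1)='F' (+3 fires, +4 burnt)
  -> target ignites at step 6
Step 7: cell (0,1)='.' (+1 fires, +3 burnt)
Step 8: cell (0,1)='.' (+0 fires, +1 burnt)
  fire out at step 8

6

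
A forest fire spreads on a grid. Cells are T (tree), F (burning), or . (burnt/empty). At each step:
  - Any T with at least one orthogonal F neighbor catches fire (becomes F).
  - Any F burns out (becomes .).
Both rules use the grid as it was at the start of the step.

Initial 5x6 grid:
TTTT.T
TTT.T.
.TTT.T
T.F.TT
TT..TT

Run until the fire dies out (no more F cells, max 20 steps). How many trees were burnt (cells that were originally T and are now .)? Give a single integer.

Step 1: +1 fires, +1 burnt (F count now 1)
Step 2: +3 fires, +1 burnt (F count now 3)
Step 3: +2 fires, +3 burnt (F count now 2)
Step 4: +3 fires, +2 burnt (F count now 3)
Step 5: +1 fires, +3 burnt (F count now 1)
Step 6: +0 fires, +1 burnt (F count now 0)
Fire out after step 6
Initially T: 20, now '.': 20
Total burnt (originally-T cells now '.'): 10

Answer: 10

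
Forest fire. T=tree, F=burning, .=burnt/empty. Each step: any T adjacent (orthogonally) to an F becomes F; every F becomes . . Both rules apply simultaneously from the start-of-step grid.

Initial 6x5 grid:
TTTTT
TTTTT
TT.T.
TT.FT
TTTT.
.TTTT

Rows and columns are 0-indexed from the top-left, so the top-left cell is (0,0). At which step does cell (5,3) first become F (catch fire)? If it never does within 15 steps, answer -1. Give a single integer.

Step 1: cell (5,3)='T' (+3 fires, +1 burnt)
Step 2: cell (5,3)='F' (+3 fires, +3 burnt)
  -> target ignites at step 2
Step 3: cell (5,3)='.' (+6 fires, +3 burnt)
Step 4: cell (5,3)='.' (+6 fires, +6 burnt)
Step 5: cell (5,3)='.' (+4 fires, +6 burnt)
Step 6: cell (5,3)='.' (+2 fires, +4 burnt)
Step 7: cell (5,3)='.' (+0 fires, +2 burnt)
  fire out at step 7

2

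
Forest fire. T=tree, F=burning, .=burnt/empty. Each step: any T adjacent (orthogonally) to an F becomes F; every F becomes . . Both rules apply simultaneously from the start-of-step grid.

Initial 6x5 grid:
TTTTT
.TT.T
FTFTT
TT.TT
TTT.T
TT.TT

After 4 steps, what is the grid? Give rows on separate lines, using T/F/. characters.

Step 1: 4 trees catch fire, 2 burn out
  TTTTT
  .TF.T
  .F.FT
  FT.TT
  TTT.T
  TT.TT
Step 2: 6 trees catch fire, 4 burn out
  TTFTT
  .F..T
  ....F
  .F.FT
  FTT.T
  TT.TT
Step 3: 6 trees catch fire, 6 burn out
  TF.FT
  ....F
  .....
  ....F
  .FT.T
  FT.TT
Step 4: 5 trees catch fire, 6 burn out
  F...F
  .....
  .....
  .....
  ..F.F
  .F.TT

F...F
.....
.....
.....
..F.F
.F.TT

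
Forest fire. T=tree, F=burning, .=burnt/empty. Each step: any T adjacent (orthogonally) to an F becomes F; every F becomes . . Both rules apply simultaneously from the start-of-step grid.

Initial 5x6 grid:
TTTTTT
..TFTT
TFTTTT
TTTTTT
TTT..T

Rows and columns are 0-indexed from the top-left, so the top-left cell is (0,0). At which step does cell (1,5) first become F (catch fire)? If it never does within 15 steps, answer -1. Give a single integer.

Step 1: cell (1,5)='T' (+7 fires, +2 burnt)
Step 2: cell (1,5)='F' (+8 fires, +7 burnt)
  -> target ignites at step 2
Step 3: cell (1,5)='.' (+6 fires, +8 burnt)
Step 4: cell (1,5)='.' (+2 fires, +6 burnt)
Step 5: cell (1,5)='.' (+1 fires, +2 burnt)
Step 6: cell (1,5)='.' (+0 fires, +1 burnt)
  fire out at step 6

2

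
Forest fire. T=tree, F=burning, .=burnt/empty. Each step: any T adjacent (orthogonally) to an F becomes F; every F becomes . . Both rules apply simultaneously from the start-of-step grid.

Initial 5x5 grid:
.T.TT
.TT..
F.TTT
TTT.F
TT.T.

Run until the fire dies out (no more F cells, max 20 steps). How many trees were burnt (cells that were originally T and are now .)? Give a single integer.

Answer: 11

Derivation:
Step 1: +2 fires, +2 burnt (F count now 2)
Step 2: +3 fires, +2 burnt (F count now 3)
Step 3: +3 fires, +3 burnt (F count now 3)
Step 4: +1 fires, +3 burnt (F count now 1)
Step 5: +1 fires, +1 burnt (F count now 1)
Step 6: +1 fires, +1 burnt (F count now 1)
Step 7: +0 fires, +1 burnt (F count now 0)
Fire out after step 7
Initially T: 14, now '.': 22
Total burnt (originally-T cells now '.'): 11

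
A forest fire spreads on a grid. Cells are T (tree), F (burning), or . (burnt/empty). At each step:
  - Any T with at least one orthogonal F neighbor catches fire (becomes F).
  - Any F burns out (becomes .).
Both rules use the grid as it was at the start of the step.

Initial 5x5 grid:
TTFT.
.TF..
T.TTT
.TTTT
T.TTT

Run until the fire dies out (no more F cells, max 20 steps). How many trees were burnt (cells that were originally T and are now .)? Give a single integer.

Answer: 14

Derivation:
Step 1: +4 fires, +2 burnt (F count now 4)
Step 2: +3 fires, +4 burnt (F count now 3)
Step 3: +4 fires, +3 burnt (F count now 4)
Step 4: +2 fires, +4 burnt (F count now 2)
Step 5: +1 fires, +2 burnt (F count now 1)
Step 6: +0 fires, +1 burnt (F count now 0)
Fire out after step 6
Initially T: 16, now '.': 23
Total burnt (originally-T cells now '.'): 14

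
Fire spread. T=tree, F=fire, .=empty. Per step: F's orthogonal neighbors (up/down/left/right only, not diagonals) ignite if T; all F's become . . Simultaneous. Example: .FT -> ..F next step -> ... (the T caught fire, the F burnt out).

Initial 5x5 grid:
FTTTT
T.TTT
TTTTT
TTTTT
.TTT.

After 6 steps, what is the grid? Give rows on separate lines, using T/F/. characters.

Step 1: 2 trees catch fire, 1 burn out
  .FTTT
  F.TTT
  TTTTT
  TTTTT
  .TTT.
Step 2: 2 trees catch fire, 2 burn out
  ..FTT
  ..TTT
  FTTTT
  TTTTT
  .TTT.
Step 3: 4 trees catch fire, 2 burn out
  ...FT
  ..FTT
  .FTTT
  FTTTT
  .TTT.
Step 4: 4 trees catch fire, 4 burn out
  ....F
  ...FT
  ..FTT
  .FTTT
  .TTT.
Step 5: 4 trees catch fire, 4 burn out
  .....
  ....F
  ...FT
  ..FTT
  .FTT.
Step 6: 3 trees catch fire, 4 burn out
  .....
  .....
  ....F
  ...FT
  ..FT.

.....
.....
....F
...FT
..FT.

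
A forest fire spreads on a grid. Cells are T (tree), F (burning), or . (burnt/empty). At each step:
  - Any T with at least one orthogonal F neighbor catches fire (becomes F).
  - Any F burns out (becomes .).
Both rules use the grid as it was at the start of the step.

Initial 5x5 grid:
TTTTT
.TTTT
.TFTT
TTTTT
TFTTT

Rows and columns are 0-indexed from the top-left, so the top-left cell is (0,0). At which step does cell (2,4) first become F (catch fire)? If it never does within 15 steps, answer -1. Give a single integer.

Step 1: cell (2,4)='T' (+7 fires, +2 burnt)
Step 2: cell (2,4)='F' (+7 fires, +7 burnt)
  -> target ignites at step 2
Step 3: cell (2,4)='.' (+5 fires, +7 burnt)
Step 4: cell (2,4)='.' (+2 fires, +5 burnt)
Step 5: cell (2,4)='.' (+0 fires, +2 burnt)
  fire out at step 5

2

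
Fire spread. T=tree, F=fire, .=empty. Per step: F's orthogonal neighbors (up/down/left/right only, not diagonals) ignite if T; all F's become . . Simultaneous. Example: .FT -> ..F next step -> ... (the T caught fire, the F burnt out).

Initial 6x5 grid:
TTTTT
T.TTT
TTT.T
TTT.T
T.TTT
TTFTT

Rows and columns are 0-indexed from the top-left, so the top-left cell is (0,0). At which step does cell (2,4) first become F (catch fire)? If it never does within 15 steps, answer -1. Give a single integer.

Step 1: cell (2,4)='T' (+3 fires, +1 burnt)
Step 2: cell (2,4)='T' (+4 fires, +3 burnt)
Step 3: cell (2,4)='T' (+4 fires, +4 burnt)
Step 4: cell (2,4)='T' (+4 fires, +4 burnt)
Step 5: cell (2,4)='F' (+4 fires, +4 burnt)
  -> target ignites at step 5
Step 6: cell (2,4)='.' (+4 fires, +4 burnt)
Step 7: cell (2,4)='.' (+2 fires, +4 burnt)
Step 8: cell (2,4)='.' (+0 fires, +2 burnt)
  fire out at step 8

5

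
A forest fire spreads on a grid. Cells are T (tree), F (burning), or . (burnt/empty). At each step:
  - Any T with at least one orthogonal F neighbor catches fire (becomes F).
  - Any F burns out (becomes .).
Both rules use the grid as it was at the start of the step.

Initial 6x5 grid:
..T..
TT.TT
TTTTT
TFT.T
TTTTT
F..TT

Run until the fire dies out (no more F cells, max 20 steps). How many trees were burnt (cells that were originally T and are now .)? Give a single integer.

Step 1: +5 fires, +2 burnt (F count now 5)
Step 2: +4 fires, +5 burnt (F count now 4)
Step 3: +3 fires, +4 burnt (F count now 3)
Step 4: +4 fires, +3 burnt (F count now 4)
Step 5: +3 fires, +4 burnt (F count now 3)
Step 6: +0 fires, +3 burnt (F count now 0)
Fire out after step 6
Initially T: 20, now '.': 29
Total burnt (originally-T cells now '.'): 19

Answer: 19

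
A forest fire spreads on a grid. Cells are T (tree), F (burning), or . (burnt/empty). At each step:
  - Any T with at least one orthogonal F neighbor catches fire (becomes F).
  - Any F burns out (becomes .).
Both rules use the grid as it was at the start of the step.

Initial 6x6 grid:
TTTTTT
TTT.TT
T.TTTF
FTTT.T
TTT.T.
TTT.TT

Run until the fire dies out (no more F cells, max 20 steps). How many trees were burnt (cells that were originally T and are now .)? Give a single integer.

Answer: 25

Derivation:
Step 1: +6 fires, +2 burnt (F count now 6)
Step 2: +7 fires, +6 burnt (F count now 7)
Step 3: +7 fires, +7 burnt (F count now 7)
Step 4: +4 fires, +7 burnt (F count now 4)
Step 5: +1 fires, +4 burnt (F count now 1)
Step 6: +0 fires, +1 burnt (F count now 0)
Fire out after step 6
Initially T: 28, now '.': 33
Total burnt (originally-T cells now '.'): 25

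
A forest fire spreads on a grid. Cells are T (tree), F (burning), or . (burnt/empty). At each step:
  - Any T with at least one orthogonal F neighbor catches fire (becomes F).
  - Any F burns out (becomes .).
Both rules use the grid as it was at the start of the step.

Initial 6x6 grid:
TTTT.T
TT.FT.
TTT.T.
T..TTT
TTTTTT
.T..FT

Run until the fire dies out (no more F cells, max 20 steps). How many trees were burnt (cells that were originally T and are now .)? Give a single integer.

Answer: 23

Derivation:
Step 1: +4 fires, +2 burnt (F count now 4)
Step 2: +5 fires, +4 burnt (F count now 5)
Step 3: +4 fires, +5 burnt (F count now 4)
Step 4: +3 fires, +4 burnt (F count now 3)
Step 5: +4 fires, +3 burnt (F count now 4)
Step 6: +3 fires, +4 burnt (F count now 3)
Step 7: +0 fires, +3 burnt (F count now 0)
Fire out after step 7
Initially T: 24, now '.': 35
Total burnt (originally-T cells now '.'): 23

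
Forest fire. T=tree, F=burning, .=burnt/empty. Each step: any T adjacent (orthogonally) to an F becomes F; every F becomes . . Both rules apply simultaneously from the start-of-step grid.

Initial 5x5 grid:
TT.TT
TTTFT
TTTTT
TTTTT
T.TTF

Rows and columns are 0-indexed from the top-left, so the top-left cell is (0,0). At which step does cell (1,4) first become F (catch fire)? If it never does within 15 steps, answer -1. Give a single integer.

Step 1: cell (1,4)='F' (+6 fires, +2 burnt)
  -> target ignites at step 1
Step 2: cell (1,4)='.' (+6 fires, +6 burnt)
Step 3: cell (1,4)='.' (+4 fires, +6 burnt)
Step 4: cell (1,4)='.' (+3 fires, +4 burnt)
Step 5: cell (1,4)='.' (+1 fires, +3 burnt)
Step 6: cell (1,4)='.' (+1 fires, +1 burnt)
Step 7: cell (1,4)='.' (+0 fires, +1 burnt)
  fire out at step 7

1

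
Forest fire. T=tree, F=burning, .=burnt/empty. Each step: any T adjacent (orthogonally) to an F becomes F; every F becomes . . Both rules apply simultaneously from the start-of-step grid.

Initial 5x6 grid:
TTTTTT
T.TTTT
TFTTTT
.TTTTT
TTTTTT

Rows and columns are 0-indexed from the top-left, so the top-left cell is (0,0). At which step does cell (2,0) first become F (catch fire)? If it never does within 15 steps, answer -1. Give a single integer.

Step 1: cell (2,0)='F' (+3 fires, +1 burnt)
  -> target ignites at step 1
Step 2: cell (2,0)='.' (+5 fires, +3 burnt)
Step 3: cell (2,0)='.' (+7 fires, +5 burnt)
Step 4: cell (2,0)='.' (+6 fires, +7 burnt)
Step 5: cell (2,0)='.' (+4 fires, +6 burnt)
Step 6: cell (2,0)='.' (+2 fires, +4 burnt)
Step 7: cell (2,0)='.' (+0 fires, +2 burnt)
  fire out at step 7

1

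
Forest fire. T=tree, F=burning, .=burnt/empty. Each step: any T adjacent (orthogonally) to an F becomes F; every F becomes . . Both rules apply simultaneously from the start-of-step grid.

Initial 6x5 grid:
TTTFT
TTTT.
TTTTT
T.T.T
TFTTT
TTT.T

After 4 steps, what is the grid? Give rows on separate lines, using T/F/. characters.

Step 1: 6 trees catch fire, 2 burn out
  TTF.F
  TTTF.
  TTTTT
  T.T.T
  F.FTT
  TFT.T
Step 2: 8 trees catch fire, 6 burn out
  TF...
  TTF..
  TTTFT
  F.F.T
  ...FT
  F.F.T
Step 3: 6 trees catch fire, 8 burn out
  F....
  TF...
  FTF.F
  ....T
  ....F
  ....T
Step 4: 4 trees catch fire, 6 burn out
  .....
  F....
  .F...
  ....F
  .....
  ....F

.....
F....
.F...
....F
.....
....F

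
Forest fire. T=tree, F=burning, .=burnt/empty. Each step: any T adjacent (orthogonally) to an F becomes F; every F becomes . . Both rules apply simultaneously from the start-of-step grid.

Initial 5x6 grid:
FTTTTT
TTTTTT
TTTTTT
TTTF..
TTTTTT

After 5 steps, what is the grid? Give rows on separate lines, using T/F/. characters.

Step 1: 5 trees catch fire, 2 burn out
  .FTTTT
  FTTTTT
  TTTFTT
  TTF...
  TTTFTT
Step 2: 9 trees catch fire, 5 burn out
  ..FTTT
  .FTFTT
  FTF.FT
  TF....
  TTF.FT
Step 3: 8 trees catch fire, 9 burn out
  ...FTT
  ..F.FT
  .F...F
  F.....
  TF...F
Step 4: 3 trees catch fire, 8 burn out
  ....FT
  .....F
  ......
  ......
  F.....
Step 5: 1 trees catch fire, 3 burn out
  .....F
  ......
  ......
  ......
  ......

.....F
......
......
......
......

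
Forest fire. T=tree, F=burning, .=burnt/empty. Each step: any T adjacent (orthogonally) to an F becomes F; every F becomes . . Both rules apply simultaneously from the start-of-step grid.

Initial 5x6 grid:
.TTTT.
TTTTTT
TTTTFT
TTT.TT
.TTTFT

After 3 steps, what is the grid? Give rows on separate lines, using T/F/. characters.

Step 1: 6 trees catch fire, 2 burn out
  .TTTT.
  TTTTFT
  TTTF.F
  TTT.FT
  .TTF.F
Step 2: 6 trees catch fire, 6 burn out
  .TTTF.
  TTTF.F
  TTF...
  TTT..F
  .TF...
Step 3: 5 trees catch fire, 6 burn out
  .TTF..
  TTF...
  TF....
  TTF...
  .F....

.TTF..
TTF...
TF....
TTF...
.F....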